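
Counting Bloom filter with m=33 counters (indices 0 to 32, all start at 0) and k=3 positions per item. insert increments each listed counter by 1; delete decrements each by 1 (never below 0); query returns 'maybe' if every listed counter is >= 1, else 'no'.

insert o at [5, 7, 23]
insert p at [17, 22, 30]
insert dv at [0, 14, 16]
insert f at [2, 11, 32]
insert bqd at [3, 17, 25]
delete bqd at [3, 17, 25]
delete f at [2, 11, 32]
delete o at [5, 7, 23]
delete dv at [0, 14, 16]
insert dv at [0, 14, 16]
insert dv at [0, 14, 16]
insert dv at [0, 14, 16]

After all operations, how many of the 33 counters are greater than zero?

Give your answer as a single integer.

Answer: 6

Derivation:
Step 1: insert o at [5, 7, 23] -> counters=[0,0,0,0,0,1,0,1,0,0,0,0,0,0,0,0,0,0,0,0,0,0,0,1,0,0,0,0,0,0,0,0,0]
Step 2: insert p at [17, 22, 30] -> counters=[0,0,0,0,0,1,0,1,0,0,0,0,0,0,0,0,0,1,0,0,0,0,1,1,0,0,0,0,0,0,1,0,0]
Step 3: insert dv at [0, 14, 16] -> counters=[1,0,0,0,0,1,0,1,0,0,0,0,0,0,1,0,1,1,0,0,0,0,1,1,0,0,0,0,0,0,1,0,0]
Step 4: insert f at [2, 11, 32] -> counters=[1,0,1,0,0,1,0,1,0,0,0,1,0,0,1,0,1,1,0,0,0,0,1,1,0,0,0,0,0,0,1,0,1]
Step 5: insert bqd at [3, 17, 25] -> counters=[1,0,1,1,0,1,0,1,0,0,0,1,0,0,1,0,1,2,0,0,0,0,1,1,0,1,0,0,0,0,1,0,1]
Step 6: delete bqd at [3, 17, 25] -> counters=[1,0,1,0,0,1,0,1,0,0,0,1,0,0,1,0,1,1,0,0,0,0,1,1,0,0,0,0,0,0,1,0,1]
Step 7: delete f at [2, 11, 32] -> counters=[1,0,0,0,0,1,0,1,0,0,0,0,0,0,1,0,1,1,0,0,0,0,1,1,0,0,0,0,0,0,1,0,0]
Step 8: delete o at [5, 7, 23] -> counters=[1,0,0,0,0,0,0,0,0,0,0,0,0,0,1,0,1,1,0,0,0,0,1,0,0,0,0,0,0,0,1,0,0]
Step 9: delete dv at [0, 14, 16] -> counters=[0,0,0,0,0,0,0,0,0,0,0,0,0,0,0,0,0,1,0,0,0,0,1,0,0,0,0,0,0,0,1,0,0]
Step 10: insert dv at [0, 14, 16] -> counters=[1,0,0,0,0,0,0,0,0,0,0,0,0,0,1,0,1,1,0,0,0,0,1,0,0,0,0,0,0,0,1,0,0]
Step 11: insert dv at [0, 14, 16] -> counters=[2,0,0,0,0,0,0,0,0,0,0,0,0,0,2,0,2,1,0,0,0,0,1,0,0,0,0,0,0,0,1,0,0]
Step 12: insert dv at [0, 14, 16] -> counters=[3,0,0,0,0,0,0,0,0,0,0,0,0,0,3,0,3,1,0,0,0,0,1,0,0,0,0,0,0,0,1,0,0]
Final counters=[3,0,0,0,0,0,0,0,0,0,0,0,0,0,3,0,3,1,0,0,0,0,1,0,0,0,0,0,0,0,1,0,0] -> 6 nonzero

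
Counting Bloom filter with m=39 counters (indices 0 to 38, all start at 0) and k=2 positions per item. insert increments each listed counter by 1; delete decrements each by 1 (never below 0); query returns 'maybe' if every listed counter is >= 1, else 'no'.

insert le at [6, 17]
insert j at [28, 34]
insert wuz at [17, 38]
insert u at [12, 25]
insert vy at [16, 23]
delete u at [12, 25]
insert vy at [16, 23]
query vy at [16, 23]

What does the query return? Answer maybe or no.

Step 1: insert le at [6, 17] -> counters=[0,0,0,0,0,0,1,0,0,0,0,0,0,0,0,0,0,1,0,0,0,0,0,0,0,0,0,0,0,0,0,0,0,0,0,0,0,0,0]
Step 2: insert j at [28, 34] -> counters=[0,0,0,0,0,0,1,0,0,0,0,0,0,0,0,0,0,1,0,0,0,0,0,0,0,0,0,0,1,0,0,0,0,0,1,0,0,0,0]
Step 3: insert wuz at [17, 38] -> counters=[0,0,0,0,0,0,1,0,0,0,0,0,0,0,0,0,0,2,0,0,0,0,0,0,0,0,0,0,1,0,0,0,0,0,1,0,0,0,1]
Step 4: insert u at [12, 25] -> counters=[0,0,0,0,0,0,1,0,0,0,0,0,1,0,0,0,0,2,0,0,0,0,0,0,0,1,0,0,1,0,0,0,0,0,1,0,0,0,1]
Step 5: insert vy at [16, 23] -> counters=[0,0,0,0,0,0,1,0,0,0,0,0,1,0,0,0,1,2,0,0,0,0,0,1,0,1,0,0,1,0,0,0,0,0,1,0,0,0,1]
Step 6: delete u at [12, 25] -> counters=[0,0,0,0,0,0,1,0,0,0,0,0,0,0,0,0,1,2,0,0,0,0,0,1,0,0,0,0,1,0,0,0,0,0,1,0,0,0,1]
Step 7: insert vy at [16, 23] -> counters=[0,0,0,0,0,0,1,0,0,0,0,0,0,0,0,0,2,2,0,0,0,0,0,2,0,0,0,0,1,0,0,0,0,0,1,0,0,0,1]
Query vy: check counters[16]=2 counters[23]=2 -> maybe

Answer: maybe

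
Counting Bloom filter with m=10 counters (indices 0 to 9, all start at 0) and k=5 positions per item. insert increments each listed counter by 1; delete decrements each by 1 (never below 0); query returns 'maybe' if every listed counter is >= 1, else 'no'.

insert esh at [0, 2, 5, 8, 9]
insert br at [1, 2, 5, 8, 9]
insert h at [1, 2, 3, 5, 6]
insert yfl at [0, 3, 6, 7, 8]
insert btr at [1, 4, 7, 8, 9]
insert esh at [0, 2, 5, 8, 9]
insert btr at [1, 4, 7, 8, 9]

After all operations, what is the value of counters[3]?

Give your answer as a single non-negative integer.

Step 1: insert esh at [0, 2, 5, 8, 9] -> counters=[1,0,1,0,0,1,0,0,1,1]
Step 2: insert br at [1, 2, 5, 8, 9] -> counters=[1,1,2,0,0,2,0,0,2,2]
Step 3: insert h at [1, 2, 3, 5, 6] -> counters=[1,2,3,1,0,3,1,0,2,2]
Step 4: insert yfl at [0, 3, 6, 7, 8] -> counters=[2,2,3,2,0,3,2,1,3,2]
Step 5: insert btr at [1, 4, 7, 8, 9] -> counters=[2,3,3,2,1,3,2,2,4,3]
Step 6: insert esh at [0, 2, 5, 8, 9] -> counters=[3,3,4,2,1,4,2,2,5,4]
Step 7: insert btr at [1, 4, 7, 8, 9] -> counters=[3,4,4,2,2,4,2,3,6,5]
Final counters=[3,4,4,2,2,4,2,3,6,5] -> counters[3]=2

Answer: 2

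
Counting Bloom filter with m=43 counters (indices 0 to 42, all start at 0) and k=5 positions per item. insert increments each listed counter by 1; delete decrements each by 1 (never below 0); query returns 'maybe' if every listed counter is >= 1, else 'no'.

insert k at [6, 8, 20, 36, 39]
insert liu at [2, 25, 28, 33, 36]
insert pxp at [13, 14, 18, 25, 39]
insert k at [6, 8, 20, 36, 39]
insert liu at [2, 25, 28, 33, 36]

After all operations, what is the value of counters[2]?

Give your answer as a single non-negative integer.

Step 1: insert k at [6, 8, 20, 36, 39] -> counters=[0,0,0,0,0,0,1,0,1,0,0,0,0,0,0,0,0,0,0,0,1,0,0,0,0,0,0,0,0,0,0,0,0,0,0,0,1,0,0,1,0,0,0]
Step 2: insert liu at [2, 25, 28, 33, 36] -> counters=[0,0,1,0,0,0,1,0,1,0,0,0,0,0,0,0,0,0,0,0,1,0,0,0,0,1,0,0,1,0,0,0,0,1,0,0,2,0,0,1,0,0,0]
Step 3: insert pxp at [13, 14, 18, 25, 39] -> counters=[0,0,1,0,0,0,1,0,1,0,0,0,0,1,1,0,0,0,1,0,1,0,0,0,0,2,0,0,1,0,0,0,0,1,0,0,2,0,0,2,0,0,0]
Step 4: insert k at [6, 8, 20, 36, 39] -> counters=[0,0,1,0,0,0,2,0,2,0,0,0,0,1,1,0,0,0,1,0,2,0,0,0,0,2,0,0,1,0,0,0,0,1,0,0,3,0,0,3,0,0,0]
Step 5: insert liu at [2, 25, 28, 33, 36] -> counters=[0,0,2,0,0,0,2,0,2,0,0,0,0,1,1,0,0,0,1,0,2,0,0,0,0,3,0,0,2,0,0,0,0,2,0,0,4,0,0,3,0,0,0]
Final counters=[0,0,2,0,0,0,2,0,2,0,0,0,0,1,1,0,0,0,1,0,2,0,0,0,0,3,0,0,2,0,0,0,0,2,0,0,4,0,0,3,0,0,0] -> counters[2]=2

Answer: 2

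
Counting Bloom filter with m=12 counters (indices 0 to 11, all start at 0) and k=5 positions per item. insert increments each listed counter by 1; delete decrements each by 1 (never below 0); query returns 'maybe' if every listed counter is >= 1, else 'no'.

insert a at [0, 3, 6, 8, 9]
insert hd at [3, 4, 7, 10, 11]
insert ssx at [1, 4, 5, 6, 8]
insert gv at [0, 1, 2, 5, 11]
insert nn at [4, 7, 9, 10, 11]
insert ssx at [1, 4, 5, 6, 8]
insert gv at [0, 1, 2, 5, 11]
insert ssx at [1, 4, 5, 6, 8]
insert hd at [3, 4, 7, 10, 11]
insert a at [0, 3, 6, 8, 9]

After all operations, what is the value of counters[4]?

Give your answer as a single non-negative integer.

Answer: 6

Derivation:
Step 1: insert a at [0, 3, 6, 8, 9] -> counters=[1,0,0,1,0,0,1,0,1,1,0,0]
Step 2: insert hd at [3, 4, 7, 10, 11] -> counters=[1,0,0,2,1,0,1,1,1,1,1,1]
Step 3: insert ssx at [1, 4, 5, 6, 8] -> counters=[1,1,0,2,2,1,2,1,2,1,1,1]
Step 4: insert gv at [0, 1, 2, 5, 11] -> counters=[2,2,1,2,2,2,2,1,2,1,1,2]
Step 5: insert nn at [4, 7, 9, 10, 11] -> counters=[2,2,1,2,3,2,2,2,2,2,2,3]
Step 6: insert ssx at [1, 4, 5, 6, 8] -> counters=[2,3,1,2,4,3,3,2,3,2,2,3]
Step 7: insert gv at [0, 1, 2, 5, 11] -> counters=[3,4,2,2,4,4,3,2,3,2,2,4]
Step 8: insert ssx at [1, 4, 5, 6, 8] -> counters=[3,5,2,2,5,5,4,2,4,2,2,4]
Step 9: insert hd at [3, 4, 7, 10, 11] -> counters=[3,5,2,3,6,5,4,3,4,2,3,5]
Step 10: insert a at [0, 3, 6, 8, 9] -> counters=[4,5,2,4,6,5,5,3,5,3,3,5]
Final counters=[4,5,2,4,6,5,5,3,5,3,3,5] -> counters[4]=6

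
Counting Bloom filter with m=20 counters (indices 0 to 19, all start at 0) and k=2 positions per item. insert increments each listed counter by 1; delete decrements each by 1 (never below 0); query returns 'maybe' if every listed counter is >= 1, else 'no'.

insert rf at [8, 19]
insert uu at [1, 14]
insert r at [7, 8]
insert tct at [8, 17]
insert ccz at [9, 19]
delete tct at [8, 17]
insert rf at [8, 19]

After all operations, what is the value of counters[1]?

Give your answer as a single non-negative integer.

Step 1: insert rf at [8, 19] -> counters=[0,0,0,0,0,0,0,0,1,0,0,0,0,0,0,0,0,0,0,1]
Step 2: insert uu at [1, 14] -> counters=[0,1,0,0,0,0,0,0,1,0,0,0,0,0,1,0,0,0,0,1]
Step 3: insert r at [7, 8] -> counters=[0,1,0,0,0,0,0,1,2,0,0,0,0,0,1,0,0,0,0,1]
Step 4: insert tct at [8, 17] -> counters=[0,1,0,0,0,0,0,1,3,0,0,0,0,0,1,0,0,1,0,1]
Step 5: insert ccz at [9, 19] -> counters=[0,1,0,0,0,0,0,1,3,1,0,0,0,0,1,0,0,1,0,2]
Step 6: delete tct at [8, 17] -> counters=[0,1,0,0,0,0,0,1,2,1,0,0,0,0,1,0,0,0,0,2]
Step 7: insert rf at [8, 19] -> counters=[0,1,0,0,0,0,0,1,3,1,0,0,0,0,1,0,0,0,0,3]
Final counters=[0,1,0,0,0,0,0,1,3,1,0,0,0,0,1,0,0,0,0,3] -> counters[1]=1

Answer: 1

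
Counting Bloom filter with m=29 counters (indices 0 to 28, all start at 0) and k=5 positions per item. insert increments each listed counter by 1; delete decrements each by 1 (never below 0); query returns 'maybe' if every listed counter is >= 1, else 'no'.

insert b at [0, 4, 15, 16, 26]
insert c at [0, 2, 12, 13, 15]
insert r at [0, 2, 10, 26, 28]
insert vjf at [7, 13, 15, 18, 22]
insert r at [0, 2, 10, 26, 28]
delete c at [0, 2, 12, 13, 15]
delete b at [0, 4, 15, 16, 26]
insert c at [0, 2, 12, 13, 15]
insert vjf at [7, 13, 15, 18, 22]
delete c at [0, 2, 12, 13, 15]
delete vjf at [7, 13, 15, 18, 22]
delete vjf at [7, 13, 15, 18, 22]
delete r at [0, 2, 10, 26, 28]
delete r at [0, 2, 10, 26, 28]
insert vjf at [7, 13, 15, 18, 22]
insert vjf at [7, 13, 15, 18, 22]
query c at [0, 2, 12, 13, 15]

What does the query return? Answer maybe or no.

Answer: no

Derivation:
Step 1: insert b at [0, 4, 15, 16, 26] -> counters=[1,0,0,0,1,0,0,0,0,0,0,0,0,0,0,1,1,0,0,0,0,0,0,0,0,0,1,0,0]
Step 2: insert c at [0, 2, 12, 13, 15] -> counters=[2,0,1,0,1,0,0,0,0,0,0,0,1,1,0,2,1,0,0,0,0,0,0,0,0,0,1,0,0]
Step 3: insert r at [0, 2, 10, 26, 28] -> counters=[3,0,2,0,1,0,0,0,0,0,1,0,1,1,0,2,1,0,0,0,0,0,0,0,0,0,2,0,1]
Step 4: insert vjf at [7, 13, 15, 18, 22] -> counters=[3,0,2,0,1,0,0,1,0,0,1,0,1,2,0,3,1,0,1,0,0,0,1,0,0,0,2,0,1]
Step 5: insert r at [0, 2, 10, 26, 28] -> counters=[4,0,3,0,1,0,0,1,0,0,2,0,1,2,0,3,1,0,1,0,0,0,1,0,0,0,3,0,2]
Step 6: delete c at [0, 2, 12, 13, 15] -> counters=[3,0,2,0,1,0,0,1,0,0,2,0,0,1,0,2,1,0,1,0,0,0,1,0,0,0,3,0,2]
Step 7: delete b at [0, 4, 15, 16, 26] -> counters=[2,0,2,0,0,0,0,1,0,0,2,0,0,1,0,1,0,0,1,0,0,0,1,0,0,0,2,0,2]
Step 8: insert c at [0, 2, 12, 13, 15] -> counters=[3,0,3,0,0,0,0,1,0,0,2,0,1,2,0,2,0,0,1,0,0,0,1,0,0,0,2,0,2]
Step 9: insert vjf at [7, 13, 15, 18, 22] -> counters=[3,0,3,0,0,0,0,2,0,0,2,0,1,3,0,3,0,0,2,0,0,0,2,0,0,0,2,0,2]
Step 10: delete c at [0, 2, 12, 13, 15] -> counters=[2,0,2,0,0,0,0,2,0,0,2,0,0,2,0,2,0,0,2,0,0,0,2,0,0,0,2,0,2]
Step 11: delete vjf at [7, 13, 15, 18, 22] -> counters=[2,0,2,0,0,0,0,1,0,0,2,0,0,1,0,1,0,0,1,0,0,0,1,0,0,0,2,0,2]
Step 12: delete vjf at [7, 13, 15, 18, 22] -> counters=[2,0,2,0,0,0,0,0,0,0,2,0,0,0,0,0,0,0,0,0,0,0,0,0,0,0,2,0,2]
Step 13: delete r at [0, 2, 10, 26, 28] -> counters=[1,0,1,0,0,0,0,0,0,0,1,0,0,0,0,0,0,0,0,0,0,0,0,0,0,0,1,0,1]
Step 14: delete r at [0, 2, 10, 26, 28] -> counters=[0,0,0,0,0,0,0,0,0,0,0,0,0,0,0,0,0,0,0,0,0,0,0,0,0,0,0,0,0]
Step 15: insert vjf at [7, 13, 15, 18, 22] -> counters=[0,0,0,0,0,0,0,1,0,0,0,0,0,1,0,1,0,0,1,0,0,0,1,0,0,0,0,0,0]
Step 16: insert vjf at [7, 13, 15, 18, 22] -> counters=[0,0,0,0,0,0,0,2,0,0,0,0,0,2,0,2,0,0,2,0,0,0,2,0,0,0,0,0,0]
Query c: check counters[0]=0 counters[2]=0 counters[12]=0 counters[13]=2 counters[15]=2 -> no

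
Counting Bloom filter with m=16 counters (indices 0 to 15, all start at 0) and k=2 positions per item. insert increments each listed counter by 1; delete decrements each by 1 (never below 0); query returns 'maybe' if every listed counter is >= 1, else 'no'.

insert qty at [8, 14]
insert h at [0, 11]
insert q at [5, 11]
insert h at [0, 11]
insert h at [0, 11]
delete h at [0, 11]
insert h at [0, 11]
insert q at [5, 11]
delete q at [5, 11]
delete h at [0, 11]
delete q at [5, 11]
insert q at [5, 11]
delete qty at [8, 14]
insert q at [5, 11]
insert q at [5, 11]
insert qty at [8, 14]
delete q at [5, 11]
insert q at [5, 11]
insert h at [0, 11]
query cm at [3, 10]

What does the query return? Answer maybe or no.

Step 1: insert qty at [8, 14] -> counters=[0,0,0,0,0,0,0,0,1,0,0,0,0,0,1,0]
Step 2: insert h at [0, 11] -> counters=[1,0,0,0,0,0,0,0,1,0,0,1,0,0,1,0]
Step 3: insert q at [5, 11] -> counters=[1,0,0,0,0,1,0,0,1,0,0,2,0,0,1,0]
Step 4: insert h at [0, 11] -> counters=[2,0,0,0,0,1,0,0,1,0,0,3,0,0,1,0]
Step 5: insert h at [0, 11] -> counters=[3,0,0,0,0,1,0,0,1,0,0,4,0,0,1,0]
Step 6: delete h at [0, 11] -> counters=[2,0,0,0,0,1,0,0,1,0,0,3,0,0,1,0]
Step 7: insert h at [0, 11] -> counters=[3,0,0,0,0,1,0,0,1,0,0,4,0,0,1,0]
Step 8: insert q at [5, 11] -> counters=[3,0,0,0,0,2,0,0,1,0,0,5,0,0,1,0]
Step 9: delete q at [5, 11] -> counters=[3,0,0,0,0,1,0,0,1,0,0,4,0,0,1,0]
Step 10: delete h at [0, 11] -> counters=[2,0,0,0,0,1,0,0,1,0,0,3,0,0,1,0]
Step 11: delete q at [5, 11] -> counters=[2,0,0,0,0,0,0,0,1,0,0,2,0,0,1,0]
Step 12: insert q at [5, 11] -> counters=[2,0,0,0,0,1,0,0,1,0,0,3,0,0,1,0]
Step 13: delete qty at [8, 14] -> counters=[2,0,0,0,0,1,0,0,0,0,0,3,0,0,0,0]
Step 14: insert q at [5, 11] -> counters=[2,0,0,0,0,2,0,0,0,0,0,4,0,0,0,0]
Step 15: insert q at [5, 11] -> counters=[2,0,0,0,0,3,0,0,0,0,0,5,0,0,0,0]
Step 16: insert qty at [8, 14] -> counters=[2,0,0,0,0,3,0,0,1,0,0,5,0,0,1,0]
Step 17: delete q at [5, 11] -> counters=[2,0,0,0,0,2,0,0,1,0,0,4,0,0,1,0]
Step 18: insert q at [5, 11] -> counters=[2,0,0,0,0,3,0,0,1,0,0,5,0,0,1,0]
Step 19: insert h at [0, 11] -> counters=[3,0,0,0,0,3,0,0,1,0,0,6,0,0,1,0]
Query cm: check counters[3]=0 counters[10]=0 -> no

Answer: no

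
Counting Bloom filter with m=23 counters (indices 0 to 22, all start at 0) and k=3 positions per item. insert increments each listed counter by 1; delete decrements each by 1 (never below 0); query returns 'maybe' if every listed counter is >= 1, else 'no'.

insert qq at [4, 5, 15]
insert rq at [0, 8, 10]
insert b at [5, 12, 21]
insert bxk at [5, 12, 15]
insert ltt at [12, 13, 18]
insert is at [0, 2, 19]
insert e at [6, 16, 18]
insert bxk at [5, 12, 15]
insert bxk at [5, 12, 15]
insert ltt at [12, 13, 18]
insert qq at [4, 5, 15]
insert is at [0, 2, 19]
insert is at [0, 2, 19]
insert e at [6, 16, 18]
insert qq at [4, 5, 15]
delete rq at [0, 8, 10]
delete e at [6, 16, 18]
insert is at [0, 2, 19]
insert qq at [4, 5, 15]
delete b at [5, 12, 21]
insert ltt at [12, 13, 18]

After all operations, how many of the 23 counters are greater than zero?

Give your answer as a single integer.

Step 1: insert qq at [4, 5, 15] -> counters=[0,0,0,0,1,1,0,0,0,0,0,0,0,0,0,1,0,0,0,0,0,0,0]
Step 2: insert rq at [0, 8, 10] -> counters=[1,0,0,0,1,1,0,0,1,0,1,0,0,0,0,1,0,0,0,0,0,0,0]
Step 3: insert b at [5, 12, 21] -> counters=[1,0,0,0,1,2,0,0,1,0,1,0,1,0,0,1,0,0,0,0,0,1,0]
Step 4: insert bxk at [5, 12, 15] -> counters=[1,0,0,0,1,3,0,0,1,0,1,0,2,0,0,2,0,0,0,0,0,1,0]
Step 5: insert ltt at [12, 13, 18] -> counters=[1,0,0,0,1,3,0,0,1,0,1,0,3,1,0,2,0,0,1,0,0,1,0]
Step 6: insert is at [0, 2, 19] -> counters=[2,0,1,0,1,3,0,0,1,0,1,0,3,1,0,2,0,0,1,1,0,1,0]
Step 7: insert e at [6, 16, 18] -> counters=[2,0,1,0,1,3,1,0,1,0,1,0,3,1,0,2,1,0,2,1,0,1,0]
Step 8: insert bxk at [5, 12, 15] -> counters=[2,0,1,0,1,4,1,0,1,0,1,0,4,1,0,3,1,0,2,1,0,1,0]
Step 9: insert bxk at [5, 12, 15] -> counters=[2,0,1,0,1,5,1,0,1,0,1,0,5,1,0,4,1,0,2,1,0,1,0]
Step 10: insert ltt at [12, 13, 18] -> counters=[2,0,1,0,1,5,1,0,1,0,1,0,6,2,0,4,1,0,3,1,0,1,0]
Step 11: insert qq at [4, 5, 15] -> counters=[2,0,1,0,2,6,1,0,1,0,1,0,6,2,0,5,1,0,3,1,0,1,0]
Step 12: insert is at [0, 2, 19] -> counters=[3,0,2,0,2,6,1,0,1,0,1,0,6,2,0,5,1,0,3,2,0,1,0]
Step 13: insert is at [0, 2, 19] -> counters=[4,0,3,0,2,6,1,0,1,0,1,0,6,2,0,5,1,0,3,3,0,1,0]
Step 14: insert e at [6, 16, 18] -> counters=[4,0,3,0,2,6,2,0,1,0,1,0,6,2,0,5,2,0,4,3,0,1,0]
Step 15: insert qq at [4, 5, 15] -> counters=[4,0,3,0,3,7,2,0,1,0,1,0,6,2,0,6,2,0,4,3,0,1,0]
Step 16: delete rq at [0, 8, 10] -> counters=[3,0,3,0,3,7,2,0,0,0,0,0,6,2,0,6,2,0,4,3,0,1,0]
Step 17: delete e at [6, 16, 18] -> counters=[3,0,3,0,3,7,1,0,0,0,0,0,6,2,0,6,1,0,3,3,0,1,0]
Step 18: insert is at [0, 2, 19] -> counters=[4,0,4,0,3,7,1,0,0,0,0,0,6,2,0,6,1,0,3,4,0,1,0]
Step 19: insert qq at [4, 5, 15] -> counters=[4,0,4,0,4,8,1,0,0,0,0,0,6,2,0,7,1,0,3,4,0,1,0]
Step 20: delete b at [5, 12, 21] -> counters=[4,0,4,0,4,7,1,0,0,0,0,0,5,2,0,7,1,0,3,4,0,0,0]
Step 21: insert ltt at [12, 13, 18] -> counters=[4,0,4,0,4,7,1,0,0,0,0,0,6,3,0,7,1,0,4,4,0,0,0]
Final counters=[4,0,4,0,4,7,1,0,0,0,0,0,6,3,0,7,1,0,4,4,0,0,0] -> 11 nonzero

Answer: 11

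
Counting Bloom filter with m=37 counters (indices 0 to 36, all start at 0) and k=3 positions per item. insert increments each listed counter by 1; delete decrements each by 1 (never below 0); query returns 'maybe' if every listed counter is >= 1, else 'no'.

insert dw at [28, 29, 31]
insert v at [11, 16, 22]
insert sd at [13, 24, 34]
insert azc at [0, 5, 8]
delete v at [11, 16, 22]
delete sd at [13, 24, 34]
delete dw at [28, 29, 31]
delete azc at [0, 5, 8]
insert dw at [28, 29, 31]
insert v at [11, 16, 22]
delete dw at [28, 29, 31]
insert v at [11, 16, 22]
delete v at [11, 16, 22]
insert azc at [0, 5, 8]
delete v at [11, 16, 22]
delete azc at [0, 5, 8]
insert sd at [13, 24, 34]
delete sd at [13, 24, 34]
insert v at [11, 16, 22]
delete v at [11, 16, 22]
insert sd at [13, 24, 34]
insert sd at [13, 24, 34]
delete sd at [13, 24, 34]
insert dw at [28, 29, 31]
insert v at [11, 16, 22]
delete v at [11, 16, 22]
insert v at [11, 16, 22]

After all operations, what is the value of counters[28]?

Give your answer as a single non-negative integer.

Step 1: insert dw at [28, 29, 31] -> counters=[0,0,0,0,0,0,0,0,0,0,0,0,0,0,0,0,0,0,0,0,0,0,0,0,0,0,0,0,1,1,0,1,0,0,0,0,0]
Step 2: insert v at [11, 16, 22] -> counters=[0,0,0,0,0,0,0,0,0,0,0,1,0,0,0,0,1,0,0,0,0,0,1,0,0,0,0,0,1,1,0,1,0,0,0,0,0]
Step 3: insert sd at [13, 24, 34] -> counters=[0,0,0,0,0,0,0,0,0,0,0,1,0,1,0,0,1,0,0,0,0,0,1,0,1,0,0,0,1,1,0,1,0,0,1,0,0]
Step 4: insert azc at [0, 5, 8] -> counters=[1,0,0,0,0,1,0,0,1,0,0,1,0,1,0,0,1,0,0,0,0,0,1,0,1,0,0,0,1,1,0,1,0,0,1,0,0]
Step 5: delete v at [11, 16, 22] -> counters=[1,0,0,0,0,1,0,0,1,0,0,0,0,1,0,0,0,0,0,0,0,0,0,0,1,0,0,0,1,1,0,1,0,0,1,0,0]
Step 6: delete sd at [13, 24, 34] -> counters=[1,0,0,0,0,1,0,0,1,0,0,0,0,0,0,0,0,0,0,0,0,0,0,0,0,0,0,0,1,1,0,1,0,0,0,0,0]
Step 7: delete dw at [28, 29, 31] -> counters=[1,0,0,0,0,1,0,0,1,0,0,0,0,0,0,0,0,0,0,0,0,0,0,0,0,0,0,0,0,0,0,0,0,0,0,0,0]
Step 8: delete azc at [0, 5, 8] -> counters=[0,0,0,0,0,0,0,0,0,0,0,0,0,0,0,0,0,0,0,0,0,0,0,0,0,0,0,0,0,0,0,0,0,0,0,0,0]
Step 9: insert dw at [28, 29, 31] -> counters=[0,0,0,0,0,0,0,0,0,0,0,0,0,0,0,0,0,0,0,0,0,0,0,0,0,0,0,0,1,1,0,1,0,0,0,0,0]
Step 10: insert v at [11, 16, 22] -> counters=[0,0,0,0,0,0,0,0,0,0,0,1,0,0,0,0,1,0,0,0,0,0,1,0,0,0,0,0,1,1,0,1,0,0,0,0,0]
Step 11: delete dw at [28, 29, 31] -> counters=[0,0,0,0,0,0,0,0,0,0,0,1,0,0,0,0,1,0,0,0,0,0,1,0,0,0,0,0,0,0,0,0,0,0,0,0,0]
Step 12: insert v at [11, 16, 22] -> counters=[0,0,0,0,0,0,0,0,0,0,0,2,0,0,0,0,2,0,0,0,0,0,2,0,0,0,0,0,0,0,0,0,0,0,0,0,0]
Step 13: delete v at [11, 16, 22] -> counters=[0,0,0,0,0,0,0,0,0,0,0,1,0,0,0,0,1,0,0,0,0,0,1,0,0,0,0,0,0,0,0,0,0,0,0,0,0]
Step 14: insert azc at [0, 5, 8] -> counters=[1,0,0,0,0,1,0,0,1,0,0,1,0,0,0,0,1,0,0,0,0,0,1,0,0,0,0,0,0,0,0,0,0,0,0,0,0]
Step 15: delete v at [11, 16, 22] -> counters=[1,0,0,0,0,1,0,0,1,0,0,0,0,0,0,0,0,0,0,0,0,0,0,0,0,0,0,0,0,0,0,0,0,0,0,0,0]
Step 16: delete azc at [0, 5, 8] -> counters=[0,0,0,0,0,0,0,0,0,0,0,0,0,0,0,0,0,0,0,0,0,0,0,0,0,0,0,0,0,0,0,0,0,0,0,0,0]
Step 17: insert sd at [13, 24, 34] -> counters=[0,0,0,0,0,0,0,0,0,0,0,0,0,1,0,0,0,0,0,0,0,0,0,0,1,0,0,0,0,0,0,0,0,0,1,0,0]
Step 18: delete sd at [13, 24, 34] -> counters=[0,0,0,0,0,0,0,0,0,0,0,0,0,0,0,0,0,0,0,0,0,0,0,0,0,0,0,0,0,0,0,0,0,0,0,0,0]
Step 19: insert v at [11, 16, 22] -> counters=[0,0,0,0,0,0,0,0,0,0,0,1,0,0,0,0,1,0,0,0,0,0,1,0,0,0,0,0,0,0,0,0,0,0,0,0,0]
Step 20: delete v at [11, 16, 22] -> counters=[0,0,0,0,0,0,0,0,0,0,0,0,0,0,0,0,0,0,0,0,0,0,0,0,0,0,0,0,0,0,0,0,0,0,0,0,0]
Step 21: insert sd at [13, 24, 34] -> counters=[0,0,0,0,0,0,0,0,0,0,0,0,0,1,0,0,0,0,0,0,0,0,0,0,1,0,0,0,0,0,0,0,0,0,1,0,0]
Step 22: insert sd at [13, 24, 34] -> counters=[0,0,0,0,0,0,0,0,0,0,0,0,0,2,0,0,0,0,0,0,0,0,0,0,2,0,0,0,0,0,0,0,0,0,2,0,0]
Step 23: delete sd at [13, 24, 34] -> counters=[0,0,0,0,0,0,0,0,0,0,0,0,0,1,0,0,0,0,0,0,0,0,0,0,1,0,0,0,0,0,0,0,0,0,1,0,0]
Step 24: insert dw at [28, 29, 31] -> counters=[0,0,0,0,0,0,0,0,0,0,0,0,0,1,0,0,0,0,0,0,0,0,0,0,1,0,0,0,1,1,0,1,0,0,1,0,0]
Step 25: insert v at [11, 16, 22] -> counters=[0,0,0,0,0,0,0,0,0,0,0,1,0,1,0,0,1,0,0,0,0,0,1,0,1,0,0,0,1,1,0,1,0,0,1,0,0]
Step 26: delete v at [11, 16, 22] -> counters=[0,0,0,0,0,0,0,0,0,0,0,0,0,1,0,0,0,0,0,0,0,0,0,0,1,0,0,0,1,1,0,1,0,0,1,0,0]
Step 27: insert v at [11, 16, 22] -> counters=[0,0,0,0,0,0,0,0,0,0,0,1,0,1,0,0,1,0,0,0,0,0,1,0,1,0,0,0,1,1,0,1,0,0,1,0,0]
Final counters=[0,0,0,0,0,0,0,0,0,0,0,1,0,1,0,0,1,0,0,0,0,0,1,0,1,0,0,0,1,1,0,1,0,0,1,0,0] -> counters[28]=1

Answer: 1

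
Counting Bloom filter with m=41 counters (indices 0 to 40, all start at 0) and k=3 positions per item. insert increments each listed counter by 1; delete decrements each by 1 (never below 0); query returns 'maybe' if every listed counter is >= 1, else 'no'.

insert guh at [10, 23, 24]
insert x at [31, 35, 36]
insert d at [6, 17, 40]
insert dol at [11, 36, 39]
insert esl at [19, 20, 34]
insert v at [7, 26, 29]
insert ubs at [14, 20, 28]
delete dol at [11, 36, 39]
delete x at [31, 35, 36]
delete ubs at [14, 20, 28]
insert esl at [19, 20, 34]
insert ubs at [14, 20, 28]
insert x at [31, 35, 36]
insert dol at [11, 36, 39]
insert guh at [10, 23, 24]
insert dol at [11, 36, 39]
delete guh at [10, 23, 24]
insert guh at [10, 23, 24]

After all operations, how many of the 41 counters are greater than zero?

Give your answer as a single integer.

Step 1: insert guh at [10, 23, 24] -> counters=[0,0,0,0,0,0,0,0,0,0,1,0,0,0,0,0,0,0,0,0,0,0,0,1,1,0,0,0,0,0,0,0,0,0,0,0,0,0,0,0,0]
Step 2: insert x at [31, 35, 36] -> counters=[0,0,0,0,0,0,0,0,0,0,1,0,0,0,0,0,0,0,0,0,0,0,0,1,1,0,0,0,0,0,0,1,0,0,0,1,1,0,0,0,0]
Step 3: insert d at [6, 17, 40] -> counters=[0,0,0,0,0,0,1,0,0,0,1,0,0,0,0,0,0,1,0,0,0,0,0,1,1,0,0,0,0,0,0,1,0,0,0,1,1,0,0,0,1]
Step 4: insert dol at [11, 36, 39] -> counters=[0,0,0,0,0,0,1,0,0,0,1,1,0,0,0,0,0,1,0,0,0,0,0,1,1,0,0,0,0,0,0,1,0,0,0,1,2,0,0,1,1]
Step 5: insert esl at [19, 20, 34] -> counters=[0,0,0,0,0,0,1,0,0,0,1,1,0,0,0,0,0,1,0,1,1,0,0,1,1,0,0,0,0,0,0,1,0,0,1,1,2,0,0,1,1]
Step 6: insert v at [7, 26, 29] -> counters=[0,0,0,0,0,0,1,1,0,0,1,1,0,0,0,0,0,1,0,1,1,0,0,1,1,0,1,0,0,1,0,1,0,0,1,1,2,0,0,1,1]
Step 7: insert ubs at [14, 20, 28] -> counters=[0,0,0,0,0,0,1,1,0,0,1,1,0,0,1,0,0,1,0,1,2,0,0,1,1,0,1,0,1,1,0,1,0,0,1,1,2,0,0,1,1]
Step 8: delete dol at [11, 36, 39] -> counters=[0,0,0,0,0,0,1,1,0,0,1,0,0,0,1,0,0,1,0,1,2,0,0,1,1,0,1,0,1,1,0,1,0,0,1,1,1,0,0,0,1]
Step 9: delete x at [31, 35, 36] -> counters=[0,0,0,0,0,0,1,1,0,0,1,0,0,0,1,0,0,1,0,1,2,0,0,1,1,0,1,0,1,1,0,0,0,0,1,0,0,0,0,0,1]
Step 10: delete ubs at [14, 20, 28] -> counters=[0,0,0,0,0,0,1,1,0,0,1,0,0,0,0,0,0,1,0,1,1,0,0,1,1,0,1,0,0,1,0,0,0,0,1,0,0,0,0,0,1]
Step 11: insert esl at [19, 20, 34] -> counters=[0,0,0,0,0,0,1,1,0,0,1,0,0,0,0,0,0,1,0,2,2,0,0,1,1,0,1,0,0,1,0,0,0,0,2,0,0,0,0,0,1]
Step 12: insert ubs at [14, 20, 28] -> counters=[0,0,0,0,0,0,1,1,0,0,1,0,0,0,1,0,0,1,0,2,3,0,0,1,1,0,1,0,1,1,0,0,0,0,2,0,0,0,0,0,1]
Step 13: insert x at [31, 35, 36] -> counters=[0,0,0,0,0,0,1,1,0,0,1,0,0,0,1,0,0,1,0,2,3,0,0,1,1,0,1,0,1,1,0,1,0,0,2,1,1,0,0,0,1]
Step 14: insert dol at [11, 36, 39] -> counters=[0,0,0,0,0,0,1,1,0,0,1,1,0,0,1,0,0,1,0,2,3,0,0,1,1,0,1,0,1,1,0,1,0,0,2,1,2,0,0,1,1]
Step 15: insert guh at [10, 23, 24] -> counters=[0,0,0,0,0,0,1,1,0,0,2,1,0,0,1,0,0,1,0,2,3,0,0,2,2,0,1,0,1,1,0,1,0,0,2,1,2,0,0,1,1]
Step 16: insert dol at [11, 36, 39] -> counters=[0,0,0,0,0,0,1,1,0,0,2,2,0,0,1,0,0,1,0,2,3,0,0,2,2,0,1,0,1,1,0,1,0,0,2,1,3,0,0,2,1]
Step 17: delete guh at [10, 23, 24] -> counters=[0,0,0,0,0,0,1,1,0,0,1,2,0,0,1,0,0,1,0,2,3,0,0,1,1,0,1,0,1,1,0,1,0,0,2,1,3,0,0,2,1]
Step 18: insert guh at [10, 23, 24] -> counters=[0,0,0,0,0,0,1,1,0,0,2,2,0,0,1,0,0,1,0,2,3,0,0,2,2,0,1,0,1,1,0,1,0,0,2,1,3,0,0,2,1]
Final counters=[0,0,0,0,0,0,1,1,0,0,2,2,0,0,1,0,0,1,0,2,3,0,0,2,2,0,1,0,1,1,0,1,0,0,2,1,3,0,0,2,1] -> 19 nonzero

Answer: 19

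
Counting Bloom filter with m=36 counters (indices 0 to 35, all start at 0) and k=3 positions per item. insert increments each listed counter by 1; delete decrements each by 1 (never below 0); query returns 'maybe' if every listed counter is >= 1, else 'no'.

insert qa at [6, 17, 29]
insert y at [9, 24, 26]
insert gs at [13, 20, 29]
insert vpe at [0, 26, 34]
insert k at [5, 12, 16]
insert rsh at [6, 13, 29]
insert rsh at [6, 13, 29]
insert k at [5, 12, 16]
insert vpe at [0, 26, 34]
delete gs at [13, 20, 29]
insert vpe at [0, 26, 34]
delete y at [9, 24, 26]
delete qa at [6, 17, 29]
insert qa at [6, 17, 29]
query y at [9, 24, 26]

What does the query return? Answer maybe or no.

Step 1: insert qa at [6, 17, 29] -> counters=[0,0,0,0,0,0,1,0,0,0,0,0,0,0,0,0,0,1,0,0,0,0,0,0,0,0,0,0,0,1,0,0,0,0,0,0]
Step 2: insert y at [9, 24, 26] -> counters=[0,0,0,0,0,0,1,0,0,1,0,0,0,0,0,0,0,1,0,0,0,0,0,0,1,0,1,0,0,1,0,0,0,0,0,0]
Step 3: insert gs at [13, 20, 29] -> counters=[0,0,0,0,0,0,1,0,0,1,0,0,0,1,0,0,0,1,0,0,1,0,0,0,1,0,1,0,0,2,0,0,0,0,0,0]
Step 4: insert vpe at [0, 26, 34] -> counters=[1,0,0,0,0,0,1,0,0,1,0,0,0,1,0,0,0,1,0,0,1,0,0,0,1,0,2,0,0,2,0,0,0,0,1,0]
Step 5: insert k at [5, 12, 16] -> counters=[1,0,0,0,0,1,1,0,0,1,0,0,1,1,0,0,1,1,0,0,1,0,0,0,1,0,2,0,0,2,0,0,0,0,1,0]
Step 6: insert rsh at [6, 13, 29] -> counters=[1,0,0,0,0,1,2,0,0,1,0,0,1,2,0,0,1,1,0,0,1,0,0,0,1,0,2,0,0,3,0,0,0,0,1,0]
Step 7: insert rsh at [6, 13, 29] -> counters=[1,0,0,0,0,1,3,0,0,1,0,0,1,3,0,0,1,1,0,0,1,0,0,0,1,0,2,0,0,4,0,0,0,0,1,0]
Step 8: insert k at [5, 12, 16] -> counters=[1,0,0,0,0,2,3,0,0,1,0,0,2,3,0,0,2,1,0,0,1,0,0,0,1,0,2,0,0,4,0,0,0,0,1,0]
Step 9: insert vpe at [0, 26, 34] -> counters=[2,0,0,0,0,2,3,0,0,1,0,0,2,3,0,0,2,1,0,0,1,0,0,0,1,0,3,0,0,4,0,0,0,0,2,0]
Step 10: delete gs at [13, 20, 29] -> counters=[2,0,0,0,0,2,3,0,0,1,0,0,2,2,0,0,2,1,0,0,0,0,0,0,1,0,3,0,0,3,0,0,0,0,2,0]
Step 11: insert vpe at [0, 26, 34] -> counters=[3,0,0,0,0,2,3,0,0,1,0,0,2,2,0,0,2,1,0,0,0,0,0,0,1,0,4,0,0,3,0,0,0,0,3,0]
Step 12: delete y at [9, 24, 26] -> counters=[3,0,0,0,0,2,3,0,0,0,0,0,2,2,0,0,2,1,0,0,0,0,0,0,0,0,3,0,0,3,0,0,0,0,3,0]
Step 13: delete qa at [6, 17, 29] -> counters=[3,0,0,0,0,2,2,0,0,0,0,0,2,2,0,0,2,0,0,0,0,0,0,0,0,0,3,0,0,2,0,0,0,0,3,0]
Step 14: insert qa at [6, 17, 29] -> counters=[3,0,0,0,0,2,3,0,0,0,0,0,2,2,0,0,2,1,0,0,0,0,0,0,0,0,3,0,0,3,0,0,0,0,3,0]
Query y: check counters[9]=0 counters[24]=0 counters[26]=3 -> no

Answer: no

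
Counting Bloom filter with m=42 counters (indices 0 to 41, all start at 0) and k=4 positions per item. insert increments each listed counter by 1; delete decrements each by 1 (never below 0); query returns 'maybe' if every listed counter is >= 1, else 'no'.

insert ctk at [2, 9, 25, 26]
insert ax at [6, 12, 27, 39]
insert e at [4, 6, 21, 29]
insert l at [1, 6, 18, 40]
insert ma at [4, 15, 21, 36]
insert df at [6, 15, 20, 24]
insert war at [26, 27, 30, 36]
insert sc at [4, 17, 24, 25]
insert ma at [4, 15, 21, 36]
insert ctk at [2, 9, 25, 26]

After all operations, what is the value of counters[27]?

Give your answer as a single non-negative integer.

Step 1: insert ctk at [2, 9, 25, 26] -> counters=[0,0,1,0,0,0,0,0,0,1,0,0,0,0,0,0,0,0,0,0,0,0,0,0,0,1,1,0,0,0,0,0,0,0,0,0,0,0,0,0,0,0]
Step 2: insert ax at [6, 12, 27, 39] -> counters=[0,0,1,0,0,0,1,0,0,1,0,0,1,0,0,0,0,0,0,0,0,0,0,0,0,1,1,1,0,0,0,0,0,0,0,0,0,0,0,1,0,0]
Step 3: insert e at [4, 6, 21, 29] -> counters=[0,0,1,0,1,0,2,0,0,1,0,0,1,0,0,0,0,0,0,0,0,1,0,0,0,1,1,1,0,1,0,0,0,0,0,0,0,0,0,1,0,0]
Step 4: insert l at [1, 6, 18, 40] -> counters=[0,1,1,0,1,0,3,0,0,1,0,0,1,0,0,0,0,0,1,0,0,1,0,0,0,1,1,1,0,1,0,0,0,0,0,0,0,0,0,1,1,0]
Step 5: insert ma at [4, 15, 21, 36] -> counters=[0,1,1,0,2,0,3,0,0,1,0,0,1,0,0,1,0,0,1,0,0,2,0,0,0,1,1,1,0,1,0,0,0,0,0,0,1,0,0,1,1,0]
Step 6: insert df at [6, 15, 20, 24] -> counters=[0,1,1,0,2,0,4,0,0,1,0,0,1,0,0,2,0,0,1,0,1,2,0,0,1,1,1,1,0,1,0,0,0,0,0,0,1,0,0,1,1,0]
Step 7: insert war at [26, 27, 30, 36] -> counters=[0,1,1,0,2,0,4,0,0,1,0,0,1,0,0,2,0,0,1,0,1,2,0,0,1,1,2,2,0,1,1,0,0,0,0,0,2,0,0,1,1,0]
Step 8: insert sc at [4, 17, 24, 25] -> counters=[0,1,1,0,3,0,4,0,0,1,0,0,1,0,0,2,0,1,1,0,1,2,0,0,2,2,2,2,0,1,1,0,0,0,0,0,2,0,0,1,1,0]
Step 9: insert ma at [4, 15, 21, 36] -> counters=[0,1,1,0,4,0,4,0,0,1,0,0,1,0,0,3,0,1,1,0,1,3,0,0,2,2,2,2,0,1,1,0,0,0,0,0,3,0,0,1,1,0]
Step 10: insert ctk at [2, 9, 25, 26] -> counters=[0,1,2,0,4,0,4,0,0,2,0,0,1,0,0,3,0,1,1,0,1,3,0,0,2,3,3,2,0,1,1,0,0,0,0,0,3,0,0,1,1,0]
Final counters=[0,1,2,0,4,0,4,0,0,2,0,0,1,0,0,3,0,1,1,0,1,3,0,0,2,3,3,2,0,1,1,0,0,0,0,0,3,0,0,1,1,0] -> counters[27]=2

Answer: 2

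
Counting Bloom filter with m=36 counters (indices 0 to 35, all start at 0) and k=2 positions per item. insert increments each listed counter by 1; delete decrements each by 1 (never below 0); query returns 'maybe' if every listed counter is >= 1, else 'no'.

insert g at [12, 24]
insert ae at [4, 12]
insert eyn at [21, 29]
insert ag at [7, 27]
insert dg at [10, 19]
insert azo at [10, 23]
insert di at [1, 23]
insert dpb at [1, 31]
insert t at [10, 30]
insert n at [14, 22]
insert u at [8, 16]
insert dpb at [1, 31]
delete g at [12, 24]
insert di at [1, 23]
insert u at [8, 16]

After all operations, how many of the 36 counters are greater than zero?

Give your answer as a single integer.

Step 1: insert g at [12, 24] -> counters=[0,0,0,0,0,0,0,0,0,0,0,0,1,0,0,0,0,0,0,0,0,0,0,0,1,0,0,0,0,0,0,0,0,0,0,0]
Step 2: insert ae at [4, 12] -> counters=[0,0,0,0,1,0,0,0,0,0,0,0,2,0,0,0,0,0,0,0,0,0,0,0,1,0,0,0,0,0,0,0,0,0,0,0]
Step 3: insert eyn at [21, 29] -> counters=[0,0,0,0,1,0,0,0,0,0,0,0,2,0,0,0,0,0,0,0,0,1,0,0,1,0,0,0,0,1,0,0,0,0,0,0]
Step 4: insert ag at [7, 27] -> counters=[0,0,0,0,1,0,0,1,0,0,0,0,2,0,0,0,0,0,0,0,0,1,0,0,1,0,0,1,0,1,0,0,0,0,0,0]
Step 5: insert dg at [10, 19] -> counters=[0,0,0,0,1,0,0,1,0,0,1,0,2,0,0,0,0,0,0,1,0,1,0,0,1,0,0,1,0,1,0,0,0,0,0,0]
Step 6: insert azo at [10, 23] -> counters=[0,0,0,0,1,0,0,1,0,0,2,0,2,0,0,0,0,0,0,1,0,1,0,1,1,0,0,1,0,1,0,0,0,0,0,0]
Step 7: insert di at [1, 23] -> counters=[0,1,0,0,1,0,0,1,0,0,2,0,2,0,0,0,0,0,0,1,0,1,0,2,1,0,0,1,0,1,0,0,0,0,0,0]
Step 8: insert dpb at [1, 31] -> counters=[0,2,0,0,1,0,0,1,0,0,2,0,2,0,0,0,0,0,0,1,0,1,0,2,1,0,0,1,0,1,0,1,0,0,0,0]
Step 9: insert t at [10, 30] -> counters=[0,2,0,0,1,0,0,1,0,0,3,0,2,0,0,0,0,0,0,1,0,1,0,2,1,0,0,1,0,1,1,1,0,0,0,0]
Step 10: insert n at [14, 22] -> counters=[0,2,0,0,1,0,0,1,0,0,3,0,2,0,1,0,0,0,0,1,0,1,1,2,1,0,0,1,0,1,1,1,0,0,0,0]
Step 11: insert u at [8, 16] -> counters=[0,2,0,0,1,0,0,1,1,0,3,0,2,0,1,0,1,0,0,1,0,1,1,2,1,0,0,1,0,1,1,1,0,0,0,0]
Step 12: insert dpb at [1, 31] -> counters=[0,3,0,0,1,0,0,1,1,0,3,0,2,0,1,0,1,0,0,1,0,1,1,2,1,0,0,1,0,1,1,2,0,0,0,0]
Step 13: delete g at [12, 24] -> counters=[0,3,0,0,1,0,0,1,1,0,3,0,1,0,1,0,1,0,0,1,0,1,1,2,0,0,0,1,0,1,1,2,0,0,0,0]
Step 14: insert di at [1, 23] -> counters=[0,4,0,0,1,0,0,1,1,0,3,0,1,0,1,0,1,0,0,1,0,1,1,3,0,0,0,1,0,1,1,2,0,0,0,0]
Step 15: insert u at [8, 16] -> counters=[0,4,0,0,1,0,0,1,2,0,3,0,1,0,1,0,2,0,0,1,0,1,1,3,0,0,0,1,0,1,1,2,0,0,0,0]
Final counters=[0,4,0,0,1,0,0,1,2,0,3,0,1,0,1,0,2,0,0,1,0,1,1,3,0,0,0,1,0,1,1,2,0,0,0,0] -> 16 nonzero

Answer: 16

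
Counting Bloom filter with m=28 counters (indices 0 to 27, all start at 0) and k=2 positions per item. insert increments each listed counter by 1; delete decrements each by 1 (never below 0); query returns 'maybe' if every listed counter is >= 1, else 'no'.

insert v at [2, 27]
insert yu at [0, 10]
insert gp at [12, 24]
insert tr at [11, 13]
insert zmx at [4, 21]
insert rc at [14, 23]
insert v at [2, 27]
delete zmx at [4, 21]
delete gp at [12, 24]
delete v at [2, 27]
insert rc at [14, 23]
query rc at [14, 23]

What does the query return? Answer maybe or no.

Step 1: insert v at [2, 27] -> counters=[0,0,1,0,0,0,0,0,0,0,0,0,0,0,0,0,0,0,0,0,0,0,0,0,0,0,0,1]
Step 2: insert yu at [0, 10] -> counters=[1,0,1,0,0,0,0,0,0,0,1,0,0,0,0,0,0,0,0,0,0,0,0,0,0,0,0,1]
Step 3: insert gp at [12, 24] -> counters=[1,0,1,0,0,0,0,0,0,0,1,0,1,0,0,0,0,0,0,0,0,0,0,0,1,0,0,1]
Step 4: insert tr at [11, 13] -> counters=[1,0,1,0,0,0,0,0,0,0,1,1,1,1,0,0,0,0,0,0,0,0,0,0,1,0,0,1]
Step 5: insert zmx at [4, 21] -> counters=[1,0,1,0,1,0,0,0,0,0,1,1,1,1,0,0,0,0,0,0,0,1,0,0,1,0,0,1]
Step 6: insert rc at [14, 23] -> counters=[1,0,1,0,1,0,0,0,0,0,1,1,1,1,1,0,0,0,0,0,0,1,0,1,1,0,0,1]
Step 7: insert v at [2, 27] -> counters=[1,0,2,0,1,0,0,0,0,0,1,1,1,1,1,0,0,0,0,0,0,1,0,1,1,0,0,2]
Step 8: delete zmx at [4, 21] -> counters=[1,0,2,0,0,0,0,0,0,0,1,1,1,1,1,0,0,0,0,0,0,0,0,1,1,0,0,2]
Step 9: delete gp at [12, 24] -> counters=[1,0,2,0,0,0,0,0,0,0,1,1,0,1,1,0,0,0,0,0,0,0,0,1,0,0,0,2]
Step 10: delete v at [2, 27] -> counters=[1,0,1,0,0,0,0,0,0,0,1,1,0,1,1,0,0,0,0,0,0,0,0,1,0,0,0,1]
Step 11: insert rc at [14, 23] -> counters=[1,0,1,0,0,0,0,0,0,0,1,1,0,1,2,0,0,0,0,0,0,0,0,2,0,0,0,1]
Query rc: check counters[14]=2 counters[23]=2 -> maybe

Answer: maybe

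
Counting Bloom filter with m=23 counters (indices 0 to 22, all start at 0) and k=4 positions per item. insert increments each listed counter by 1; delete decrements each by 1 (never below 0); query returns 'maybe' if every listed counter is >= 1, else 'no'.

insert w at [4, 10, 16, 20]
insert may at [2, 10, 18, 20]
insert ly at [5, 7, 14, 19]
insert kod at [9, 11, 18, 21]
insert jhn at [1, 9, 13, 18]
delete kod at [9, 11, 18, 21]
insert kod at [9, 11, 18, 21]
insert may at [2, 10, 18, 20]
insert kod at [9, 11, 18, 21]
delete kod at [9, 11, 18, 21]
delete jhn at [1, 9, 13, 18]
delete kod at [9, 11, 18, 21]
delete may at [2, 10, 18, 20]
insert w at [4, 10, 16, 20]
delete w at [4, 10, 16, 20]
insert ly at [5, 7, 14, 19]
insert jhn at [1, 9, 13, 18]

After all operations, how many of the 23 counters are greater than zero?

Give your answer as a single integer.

Answer: 13

Derivation:
Step 1: insert w at [4, 10, 16, 20] -> counters=[0,0,0,0,1,0,0,0,0,0,1,0,0,0,0,0,1,0,0,0,1,0,0]
Step 2: insert may at [2, 10, 18, 20] -> counters=[0,0,1,0,1,0,0,0,0,0,2,0,0,0,0,0,1,0,1,0,2,0,0]
Step 3: insert ly at [5, 7, 14, 19] -> counters=[0,0,1,0,1,1,0,1,0,0,2,0,0,0,1,0,1,0,1,1,2,0,0]
Step 4: insert kod at [9, 11, 18, 21] -> counters=[0,0,1,0,1,1,0,1,0,1,2,1,0,0,1,0,1,0,2,1,2,1,0]
Step 5: insert jhn at [1, 9, 13, 18] -> counters=[0,1,1,0,1,1,0,1,0,2,2,1,0,1,1,0,1,0,3,1,2,1,0]
Step 6: delete kod at [9, 11, 18, 21] -> counters=[0,1,1,0,1,1,0,1,0,1,2,0,0,1,1,0,1,0,2,1,2,0,0]
Step 7: insert kod at [9, 11, 18, 21] -> counters=[0,1,1,0,1,1,0,1,0,2,2,1,0,1,1,0,1,0,3,1,2,1,0]
Step 8: insert may at [2, 10, 18, 20] -> counters=[0,1,2,0,1,1,0,1,0,2,3,1,0,1,1,0,1,0,4,1,3,1,0]
Step 9: insert kod at [9, 11, 18, 21] -> counters=[0,1,2,0,1,1,0,1,0,3,3,2,0,1,1,0,1,0,5,1,3,2,0]
Step 10: delete kod at [9, 11, 18, 21] -> counters=[0,1,2,0,1,1,0,1,0,2,3,1,0,1,1,0,1,0,4,1,3,1,0]
Step 11: delete jhn at [1, 9, 13, 18] -> counters=[0,0,2,0,1,1,0,1,0,1,3,1,0,0,1,0,1,0,3,1,3,1,0]
Step 12: delete kod at [9, 11, 18, 21] -> counters=[0,0,2,0,1,1,0,1,0,0,3,0,0,0,1,0,1,0,2,1,3,0,0]
Step 13: delete may at [2, 10, 18, 20] -> counters=[0,0,1,0,1,1,0,1,0,0,2,0,0,0,1,0,1,0,1,1,2,0,0]
Step 14: insert w at [4, 10, 16, 20] -> counters=[0,0,1,0,2,1,0,1,0,0,3,0,0,0,1,0,2,0,1,1,3,0,0]
Step 15: delete w at [4, 10, 16, 20] -> counters=[0,0,1,0,1,1,0,1,0,0,2,0,0,0,1,0,1,0,1,1,2,0,0]
Step 16: insert ly at [5, 7, 14, 19] -> counters=[0,0,1,0,1,2,0,2,0,0,2,0,0,0,2,0,1,0,1,2,2,0,0]
Step 17: insert jhn at [1, 9, 13, 18] -> counters=[0,1,1,0,1,2,0,2,0,1,2,0,0,1,2,0,1,0,2,2,2,0,0]
Final counters=[0,1,1,0,1,2,0,2,0,1,2,0,0,1,2,0,1,0,2,2,2,0,0] -> 13 nonzero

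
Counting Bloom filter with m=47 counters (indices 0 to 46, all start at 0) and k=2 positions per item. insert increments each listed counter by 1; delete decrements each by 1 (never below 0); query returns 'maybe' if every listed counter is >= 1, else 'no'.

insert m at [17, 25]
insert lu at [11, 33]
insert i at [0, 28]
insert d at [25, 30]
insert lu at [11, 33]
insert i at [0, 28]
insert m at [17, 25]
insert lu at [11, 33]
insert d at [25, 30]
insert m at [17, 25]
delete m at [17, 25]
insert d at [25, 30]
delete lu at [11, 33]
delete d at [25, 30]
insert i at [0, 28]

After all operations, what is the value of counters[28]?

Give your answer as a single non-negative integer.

Step 1: insert m at [17, 25] -> counters=[0,0,0,0,0,0,0,0,0,0,0,0,0,0,0,0,0,1,0,0,0,0,0,0,0,1,0,0,0,0,0,0,0,0,0,0,0,0,0,0,0,0,0,0,0,0,0]
Step 2: insert lu at [11, 33] -> counters=[0,0,0,0,0,0,0,0,0,0,0,1,0,0,0,0,0,1,0,0,0,0,0,0,0,1,0,0,0,0,0,0,0,1,0,0,0,0,0,0,0,0,0,0,0,0,0]
Step 3: insert i at [0, 28] -> counters=[1,0,0,0,0,0,0,0,0,0,0,1,0,0,0,0,0,1,0,0,0,0,0,0,0,1,0,0,1,0,0,0,0,1,0,0,0,0,0,0,0,0,0,0,0,0,0]
Step 4: insert d at [25, 30] -> counters=[1,0,0,0,0,0,0,0,0,0,0,1,0,0,0,0,0,1,0,0,0,0,0,0,0,2,0,0,1,0,1,0,0,1,0,0,0,0,0,0,0,0,0,0,0,0,0]
Step 5: insert lu at [11, 33] -> counters=[1,0,0,0,0,0,0,0,0,0,0,2,0,0,0,0,0,1,0,0,0,0,0,0,0,2,0,0,1,0,1,0,0,2,0,0,0,0,0,0,0,0,0,0,0,0,0]
Step 6: insert i at [0, 28] -> counters=[2,0,0,0,0,0,0,0,0,0,0,2,0,0,0,0,0,1,0,0,0,0,0,0,0,2,0,0,2,0,1,0,0,2,0,0,0,0,0,0,0,0,0,0,0,0,0]
Step 7: insert m at [17, 25] -> counters=[2,0,0,0,0,0,0,0,0,0,0,2,0,0,0,0,0,2,0,0,0,0,0,0,0,3,0,0,2,0,1,0,0,2,0,0,0,0,0,0,0,0,0,0,0,0,0]
Step 8: insert lu at [11, 33] -> counters=[2,0,0,0,0,0,0,0,0,0,0,3,0,0,0,0,0,2,0,0,0,0,0,0,0,3,0,0,2,0,1,0,0,3,0,0,0,0,0,0,0,0,0,0,0,0,0]
Step 9: insert d at [25, 30] -> counters=[2,0,0,0,0,0,0,0,0,0,0,3,0,0,0,0,0,2,0,0,0,0,0,0,0,4,0,0,2,0,2,0,0,3,0,0,0,0,0,0,0,0,0,0,0,0,0]
Step 10: insert m at [17, 25] -> counters=[2,0,0,0,0,0,0,0,0,0,0,3,0,0,0,0,0,3,0,0,0,0,0,0,0,5,0,0,2,0,2,0,0,3,0,0,0,0,0,0,0,0,0,0,0,0,0]
Step 11: delete m at [17, 25] -> counters=[2,0,0,0,0,0,0,0,0,0,0,3,0,0,0,0,0,2,0,0,0,0,0,0,0,4,0,0,2,0,2,0,0,3,0,0,0,0,0,0,0,0,0,0,0,0,0]
Step 12: insert d at [25, 30] -> counters=[2,0,0,0,0,0,0,0,0,0,0,3,0,0,0,0,0,2,0,0,0,0,0,0,0,5,0,0,2,0,3,0,0,3,0,0,0,0,0,0,0,0,0,0,0,0,0]
Step 13: delete lu at [11, 33] -> counters=[2,0,0,0,0,0,0,0,0,0,0,2,0,0,0,0,0,2,0,0,0,0,0,0,0,5,0,0,2,0,3,0,0,2,0,0,0,0,0,0,0,0,0,0,0,0,0]
Step 14: delete d at [25, 30] -> counters=[2,0,0,0,0,0,0,0,0,0,0,2,0,0,0,0,0,2,0,0,0,0,0,0,0,4,0,0,2,0,2,0,0,2,0,0,0,0,0,0,0,0,0,0,0,0,0]
Step 15: insert i at [0, 28] -> counters=[3,0,0,0,0,0,0,0,0,0,0,2,0,0,0,0,0,2,0,0,0,0,0,0,0,4,0,0,3,0,2,0,0,2,0,0,0,0,0,0,0,0,0,0,0,0,0]
Final counters=[3,0,0,0,0,0,0,0,0,0,0,2,0,0,0,0,0,2,0,0,0,0,0,0,0,4,0,0,3,0,2,0,0,2,0,0,0,0,0,0,0,0,0,0,0,0,0] -> counters[28]=3

Answer: 3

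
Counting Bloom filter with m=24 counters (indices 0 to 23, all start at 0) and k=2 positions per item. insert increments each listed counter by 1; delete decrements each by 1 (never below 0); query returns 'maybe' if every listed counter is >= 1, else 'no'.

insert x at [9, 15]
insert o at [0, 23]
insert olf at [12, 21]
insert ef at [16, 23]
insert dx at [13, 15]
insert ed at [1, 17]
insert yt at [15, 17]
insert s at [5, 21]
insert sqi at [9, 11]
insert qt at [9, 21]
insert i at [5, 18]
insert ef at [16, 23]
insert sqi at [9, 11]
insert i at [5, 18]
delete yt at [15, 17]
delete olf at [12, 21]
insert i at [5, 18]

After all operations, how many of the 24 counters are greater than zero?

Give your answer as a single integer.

Answer: 12

Derivation:
Step 1: insert x at [9, 15] -> counters=[0,0,0,0,0,0,0,0,0,1,0,0,0,0,0,1,0,0,0,0,0,0,0,0]
Step 2: insert o at [0, 23] -> counters=[1,0,0,0,0,0,0,0,0,1,0,0,0,0,0,1,0,0,0,0,0,0,0,1]
Step 3: insert olf at [12, 21] -> counters=[1,0,0,0,0,0,0,0,0,1,0,0,1,0,0,1,0,0,0,0,0,1,0,1]
Step 4: insert ef at [16, 23] -> counters=[1,0,0,0,0,0,0,0,0,1,0,0,1,0,0,1,1,0,0,0,0,1,0,2]
Step 5: insert dx at [13, 15] -> counters=[1,0,0,0,0,0,0,0,0,1,0,0,1,1,0,2,1,0,0,0,0,1,0,2]
Step 6: insert ed at [1, 17] -> counters=[1,1,0,0,0,0,0,0,0,1,0,0,1,1,0,2,1,1,0,0,0,1,0,2]
Step 7: insert yt at [15, 17] -> counters=[1,1,0,0,0,0,0,0,0,1,0,0,1,1,0,3,1,2,0,0,0,1,0,2]
Step 8: insert s at [5, 21] -> counters=[1,1,0,0,0,1,0,0,0,1,0,0,1,1,0,3,1,2,0,0,0,2,0,2]
Step 9: insert sqi at [9, 11] -> counters=[1,1,0,0,0,1,0,0,0,2,0,1,1,1,0,3,1,2,0,0,0,2,0,2]
Step 10: insert qt at [9, 21] -> counters=[1,1,0,0,0,1,0,0,0,3,0,1,1,1,0,3,1,2,0,0,0,3,0,2]
Step 11: insert i at [5, 18] -> counters=[1,1,0,0,0,2,0,0,0,3,0,1,1,1,0,3,1,2,1,0,0,3,0,2]
Step 12: insert ef at [16, 23] -> counters=[1,1,0,0,0,2,0,0,0,3,0,1,1,1,0,3,2,2,1,0,0,3,0,3]
Step 13: insert sqi at [9, 11] -> counters=[1,1,0,0,0,2,0,0,0,4,0,2,1,1,0,3,2,2,1,0,0,3,0,3]
Step 14: insert i at [5, 18] -> counters=[1,1,0,0,0,3,0,0,0,4,0,2,1,1,0,3,2,2,2,0,0,3,0,3]
Step 15: delete yt at [15, 17] -> counters=[1,1,0,0,0,3,0,0,0,4,0,2,1,1,0,2,2,1,2,0,0,3,0,3]
Step 16: delete olf at [12, 21] -> counters=[1,1,0,0,0,3,0,0,0,4,0,2,0,1,0,2,2,1,2,0,0,2,0,3]
Step 17: insert i at [5, 18] -> counters=[1,1,0,0,0,4,0,0,0,4,0,2,0,1,0,2,2,1,3,0,0,2,0,3]
Final counters=[1,1,0,0,0,4,0,0,0,4,0,2,0,1,0,2,2,1,3,0,0,2,0,3] -> 12 nonzero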